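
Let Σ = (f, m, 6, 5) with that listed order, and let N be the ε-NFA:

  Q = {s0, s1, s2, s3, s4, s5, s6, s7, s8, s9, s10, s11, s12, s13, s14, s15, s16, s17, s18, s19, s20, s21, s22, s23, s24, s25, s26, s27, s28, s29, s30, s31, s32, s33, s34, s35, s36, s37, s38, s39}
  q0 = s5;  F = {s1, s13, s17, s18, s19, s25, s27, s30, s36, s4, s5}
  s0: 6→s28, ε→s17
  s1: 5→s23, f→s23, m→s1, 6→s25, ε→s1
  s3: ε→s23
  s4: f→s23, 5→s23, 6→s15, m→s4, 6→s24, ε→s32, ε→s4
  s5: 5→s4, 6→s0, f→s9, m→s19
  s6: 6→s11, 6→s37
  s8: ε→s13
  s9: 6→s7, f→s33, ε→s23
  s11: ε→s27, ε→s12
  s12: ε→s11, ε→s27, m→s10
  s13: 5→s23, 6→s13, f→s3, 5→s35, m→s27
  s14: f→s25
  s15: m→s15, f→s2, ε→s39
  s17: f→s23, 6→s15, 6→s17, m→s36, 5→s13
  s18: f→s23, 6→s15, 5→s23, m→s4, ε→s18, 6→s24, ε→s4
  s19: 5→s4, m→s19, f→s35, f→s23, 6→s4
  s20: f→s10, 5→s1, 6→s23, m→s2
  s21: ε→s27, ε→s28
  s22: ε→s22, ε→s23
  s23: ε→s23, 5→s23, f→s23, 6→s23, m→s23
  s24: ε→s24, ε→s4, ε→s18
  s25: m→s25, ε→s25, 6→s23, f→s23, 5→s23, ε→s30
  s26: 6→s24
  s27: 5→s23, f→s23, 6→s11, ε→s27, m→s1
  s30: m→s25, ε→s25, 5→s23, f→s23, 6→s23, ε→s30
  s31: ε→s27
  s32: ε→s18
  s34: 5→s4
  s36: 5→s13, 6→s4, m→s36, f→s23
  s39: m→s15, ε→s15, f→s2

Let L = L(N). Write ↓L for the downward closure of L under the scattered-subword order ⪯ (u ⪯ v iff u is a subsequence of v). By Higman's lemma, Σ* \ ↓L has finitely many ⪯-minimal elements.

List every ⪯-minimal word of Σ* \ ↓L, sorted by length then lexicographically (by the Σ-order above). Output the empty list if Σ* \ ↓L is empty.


min(Σ*\↓L) = [f, 55, m65, 65mm66].

|Q|=40, |F|=11, |δ|=100 (30 ε).
min D↑ (10 st, q0=0, F={1}): 0:f→1,m→2,6→3,5→4 1:f→1,m→1,6→1,5→1 2:f→1,m→2,6→4,5→4 3:f→1,m→5,6→3,5→6 4:f→1,m→4,6→4,5→1 5:f→1,m→5,6→4,5→6 6:f→1,m→7,6→6,5→1 7:f→1,m→8,6→7,5→1 8:f→1,m→8,6→9,5→1 9:f→1,m→9,6→1,5→1.
'f': run [27, 7] end={s2,s23,s3,s33,s35,s7,s9} rej; 1/1 del acc.
'55': |S_i|=[27, 18, 2] end={s23,s35} ∉↓L; 2/2 deletions ∈↓L.
'm65': |S_i|=[27, 20, 18, 2] end={s23,s35} rej; 3/3 del acc.
'65mm66': |S_i|=[27, 23, 11, 8, 5, 3, 1] end={s23} ∉↓L; 6/6 deletions ∈↓L.
4 obstructions.


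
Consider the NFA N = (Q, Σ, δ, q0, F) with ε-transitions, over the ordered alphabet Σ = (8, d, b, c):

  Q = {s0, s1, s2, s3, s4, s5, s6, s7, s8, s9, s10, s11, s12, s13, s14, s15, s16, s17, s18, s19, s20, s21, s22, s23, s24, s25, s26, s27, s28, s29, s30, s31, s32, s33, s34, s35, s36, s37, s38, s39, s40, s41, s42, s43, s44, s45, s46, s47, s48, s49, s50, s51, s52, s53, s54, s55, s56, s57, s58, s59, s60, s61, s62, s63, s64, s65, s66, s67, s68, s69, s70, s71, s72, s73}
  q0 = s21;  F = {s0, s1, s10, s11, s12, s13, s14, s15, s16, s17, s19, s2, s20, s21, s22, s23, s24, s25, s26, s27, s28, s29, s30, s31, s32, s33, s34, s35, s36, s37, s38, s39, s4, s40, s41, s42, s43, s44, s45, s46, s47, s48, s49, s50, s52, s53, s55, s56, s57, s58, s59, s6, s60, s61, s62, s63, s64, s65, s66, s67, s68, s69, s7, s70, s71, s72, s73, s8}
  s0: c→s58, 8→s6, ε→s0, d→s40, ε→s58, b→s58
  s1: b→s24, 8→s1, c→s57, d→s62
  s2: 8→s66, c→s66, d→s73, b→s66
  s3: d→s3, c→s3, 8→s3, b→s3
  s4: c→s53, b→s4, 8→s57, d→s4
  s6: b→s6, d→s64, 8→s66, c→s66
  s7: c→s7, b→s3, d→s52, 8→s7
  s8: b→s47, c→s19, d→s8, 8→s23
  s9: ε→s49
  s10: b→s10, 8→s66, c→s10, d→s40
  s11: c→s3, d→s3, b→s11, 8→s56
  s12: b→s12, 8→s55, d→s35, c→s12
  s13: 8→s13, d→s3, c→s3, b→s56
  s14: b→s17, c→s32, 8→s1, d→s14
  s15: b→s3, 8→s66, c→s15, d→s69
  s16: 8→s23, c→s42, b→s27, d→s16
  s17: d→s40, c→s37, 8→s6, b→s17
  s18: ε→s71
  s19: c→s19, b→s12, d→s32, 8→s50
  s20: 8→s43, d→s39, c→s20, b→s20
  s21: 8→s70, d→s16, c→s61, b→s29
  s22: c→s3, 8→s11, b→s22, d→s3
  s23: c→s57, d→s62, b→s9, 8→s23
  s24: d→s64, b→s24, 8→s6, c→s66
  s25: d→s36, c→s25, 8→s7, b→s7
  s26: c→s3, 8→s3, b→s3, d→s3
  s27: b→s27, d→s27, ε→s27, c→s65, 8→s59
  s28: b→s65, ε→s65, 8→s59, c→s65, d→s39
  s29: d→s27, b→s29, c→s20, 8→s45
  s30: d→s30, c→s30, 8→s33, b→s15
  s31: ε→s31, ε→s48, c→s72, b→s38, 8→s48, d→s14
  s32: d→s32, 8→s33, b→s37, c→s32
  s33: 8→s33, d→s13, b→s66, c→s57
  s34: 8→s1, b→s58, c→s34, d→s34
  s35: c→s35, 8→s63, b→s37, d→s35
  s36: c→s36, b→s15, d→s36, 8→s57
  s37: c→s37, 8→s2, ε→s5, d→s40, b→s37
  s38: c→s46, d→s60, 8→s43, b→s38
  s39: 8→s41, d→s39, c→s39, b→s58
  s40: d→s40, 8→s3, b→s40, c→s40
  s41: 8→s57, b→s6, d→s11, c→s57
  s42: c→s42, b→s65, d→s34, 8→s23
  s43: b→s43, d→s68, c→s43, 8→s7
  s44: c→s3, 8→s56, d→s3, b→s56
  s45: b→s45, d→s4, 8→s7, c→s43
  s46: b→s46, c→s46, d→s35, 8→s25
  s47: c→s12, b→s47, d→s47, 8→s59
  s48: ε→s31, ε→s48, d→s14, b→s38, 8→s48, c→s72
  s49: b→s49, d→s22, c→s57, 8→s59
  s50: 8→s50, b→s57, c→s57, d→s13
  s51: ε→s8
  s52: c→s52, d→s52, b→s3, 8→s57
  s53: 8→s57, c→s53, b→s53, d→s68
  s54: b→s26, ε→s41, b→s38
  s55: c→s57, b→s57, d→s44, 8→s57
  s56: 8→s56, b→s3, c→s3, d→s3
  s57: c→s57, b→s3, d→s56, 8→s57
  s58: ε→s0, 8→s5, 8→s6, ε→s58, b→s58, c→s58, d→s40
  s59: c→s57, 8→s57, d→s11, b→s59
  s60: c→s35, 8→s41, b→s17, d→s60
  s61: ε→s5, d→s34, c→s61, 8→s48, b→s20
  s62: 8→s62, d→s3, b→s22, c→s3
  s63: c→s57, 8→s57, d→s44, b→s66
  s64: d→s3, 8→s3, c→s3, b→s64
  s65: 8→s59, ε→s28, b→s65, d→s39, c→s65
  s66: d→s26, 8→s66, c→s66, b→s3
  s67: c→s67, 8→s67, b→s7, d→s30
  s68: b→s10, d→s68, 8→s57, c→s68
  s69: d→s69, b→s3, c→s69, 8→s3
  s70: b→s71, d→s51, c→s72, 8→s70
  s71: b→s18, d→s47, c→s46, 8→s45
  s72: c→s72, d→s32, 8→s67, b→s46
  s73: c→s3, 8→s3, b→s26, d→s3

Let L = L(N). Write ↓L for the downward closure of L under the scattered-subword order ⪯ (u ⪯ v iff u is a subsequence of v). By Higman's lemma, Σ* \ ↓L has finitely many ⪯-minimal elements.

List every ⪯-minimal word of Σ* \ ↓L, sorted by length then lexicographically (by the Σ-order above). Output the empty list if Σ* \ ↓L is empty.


|Q|=74, |F|=68, |δ|=296 (17 ε).
min D↑ (66 st, q0=0, F={40}): 0:8→1,d→2,b→3,c→4 1:8→1,d→5,b→6,c→7 2:8→8,d→2,b→9,c→10 3:8→11,d→9,b→3,c→12 4:8→13,d→14,b→12,c→4 5:8→8,d→5,b→15,c→16 6:8→11,d→15,b→6,c→17 7:8→18,d→19,b→17,c→7 8:8→8,d→20,b→21,c→22 9:8→23,d→9,b→9,c→24 10:8→8,d→14,b→24,c→10 11:8→25,d→26,b→11,c→27 12:8→27,d→28,b→12,c→12 13:8→13,d→29,b→30,c→7 14:8→31,d→14,b→32,c→14 15:8→23,d→15,b→15,c→33 16:8→34,d→19,b→33,c→16 17:8→35,d→36,b→17,c→17 18:8→18,d→37,b→25,c→18 19:8→38,d→19,b→39,c→19 20:8→20,d→40,b→41,c→40 21:8→23,d→41,b→21,c→22 22:8→22,d→42,b→40,c→22 23:8→22,d→43,b→23,c→22 24:8→23,d→28,b→24,c→24 25:8→25,d→44,b→40,c→25 26:8→22,d→26,b→26,c→45 27:8→25,d→46,b→27,c→27 28:8→47,d→28,b→32,c→28 29:8→31,d→29,b→48,c→19 30:8→27,d→49,b→30,c→17 31:8→31,d→20,b→50,c→22 32:8→51,d→52,b→32,c→32 33:8→53,d→36,b→33,c→33 34:8→34,d→54,b→22,c→22 35:8→25,d→55,b→25,c→35 36:8→56,d→36,b→39,c→36 37:8→38,d→37,b→57,c→37 38:8→38,d→54,b→58,c→22 39:8→59,d→52,b→39,c→39 40:8→40,d→40,b→40,c→40 41:8→43,d→40,b→41,c→40 42:8→42,d→40,b→40,c→40 43:8→42,d→40,b→43,c→40 44:8→22,d→44,b→40,c→44 45:8→22,d→46,b→45,c→45 46:8→22,d→46,b→60,c→46 47:8→22,d→43,b→51,c→22 48:8→51,d→52,b→48,c→39 49:8→47,d→49,b→48,c→36 50:8→51,d→61,b→50,c→58 51:8→58,d→61,b→51,c→58 52:8→40,d→52,b→52,c→52 53:8→22,d→62,b→22,c→22 54:8→54,d→40,b→42,c→40 55:8→22,d→55,b→57,c→55 56:8→22,d→62,b→58,c→22 57:8→58,d→63,b→40,c→57 58:8→58,d→64,b→40,c→58 59:8→58,d→65,b→58,c→58 60:8→58,d→52,b→60,c→60 61:8→40,d→40,b→61,c→40 62:8→42,d→40,b→42,c→40 63:8→40,d→63,b→40,c→63 64:8→40,d→40,b→40,c→40 65:8→40,d→40,b→64,c→40 (ε-aug+det+¬).
'd8dd': |S_i|=[73, 56, 26, 10, 1] end={s3} ∉↓L; 4/4 deletions ∈↓L.
'd8dc': run [73, 56, 26, 10, 1] end={s3} ∉↓L; 4/4 del acc.
'd8cb': |S_i|=[73, 56, 26, 5, 1] end={s3} — reject; 4/4 del acc.
'b88b': N↓-sim [73, 51, 29, 7, 1] end={s3} — reject; 4/4 single-dels accept.
'8c8bb': run [73, 60, 34, 21, 9, 1] end={s3} ∉↓L; 5/5 del acc.
'cdbd8': run [73, 61, 38, 20, 6, 1] end={s3} ∉↓L; 5/5 deletions ∈↓L.
6 words, ⪯-incomp.

min(Σ*\↓L) = [d8dd, d8dc, d8cb, b88b, 8c8bb, cdbd8].


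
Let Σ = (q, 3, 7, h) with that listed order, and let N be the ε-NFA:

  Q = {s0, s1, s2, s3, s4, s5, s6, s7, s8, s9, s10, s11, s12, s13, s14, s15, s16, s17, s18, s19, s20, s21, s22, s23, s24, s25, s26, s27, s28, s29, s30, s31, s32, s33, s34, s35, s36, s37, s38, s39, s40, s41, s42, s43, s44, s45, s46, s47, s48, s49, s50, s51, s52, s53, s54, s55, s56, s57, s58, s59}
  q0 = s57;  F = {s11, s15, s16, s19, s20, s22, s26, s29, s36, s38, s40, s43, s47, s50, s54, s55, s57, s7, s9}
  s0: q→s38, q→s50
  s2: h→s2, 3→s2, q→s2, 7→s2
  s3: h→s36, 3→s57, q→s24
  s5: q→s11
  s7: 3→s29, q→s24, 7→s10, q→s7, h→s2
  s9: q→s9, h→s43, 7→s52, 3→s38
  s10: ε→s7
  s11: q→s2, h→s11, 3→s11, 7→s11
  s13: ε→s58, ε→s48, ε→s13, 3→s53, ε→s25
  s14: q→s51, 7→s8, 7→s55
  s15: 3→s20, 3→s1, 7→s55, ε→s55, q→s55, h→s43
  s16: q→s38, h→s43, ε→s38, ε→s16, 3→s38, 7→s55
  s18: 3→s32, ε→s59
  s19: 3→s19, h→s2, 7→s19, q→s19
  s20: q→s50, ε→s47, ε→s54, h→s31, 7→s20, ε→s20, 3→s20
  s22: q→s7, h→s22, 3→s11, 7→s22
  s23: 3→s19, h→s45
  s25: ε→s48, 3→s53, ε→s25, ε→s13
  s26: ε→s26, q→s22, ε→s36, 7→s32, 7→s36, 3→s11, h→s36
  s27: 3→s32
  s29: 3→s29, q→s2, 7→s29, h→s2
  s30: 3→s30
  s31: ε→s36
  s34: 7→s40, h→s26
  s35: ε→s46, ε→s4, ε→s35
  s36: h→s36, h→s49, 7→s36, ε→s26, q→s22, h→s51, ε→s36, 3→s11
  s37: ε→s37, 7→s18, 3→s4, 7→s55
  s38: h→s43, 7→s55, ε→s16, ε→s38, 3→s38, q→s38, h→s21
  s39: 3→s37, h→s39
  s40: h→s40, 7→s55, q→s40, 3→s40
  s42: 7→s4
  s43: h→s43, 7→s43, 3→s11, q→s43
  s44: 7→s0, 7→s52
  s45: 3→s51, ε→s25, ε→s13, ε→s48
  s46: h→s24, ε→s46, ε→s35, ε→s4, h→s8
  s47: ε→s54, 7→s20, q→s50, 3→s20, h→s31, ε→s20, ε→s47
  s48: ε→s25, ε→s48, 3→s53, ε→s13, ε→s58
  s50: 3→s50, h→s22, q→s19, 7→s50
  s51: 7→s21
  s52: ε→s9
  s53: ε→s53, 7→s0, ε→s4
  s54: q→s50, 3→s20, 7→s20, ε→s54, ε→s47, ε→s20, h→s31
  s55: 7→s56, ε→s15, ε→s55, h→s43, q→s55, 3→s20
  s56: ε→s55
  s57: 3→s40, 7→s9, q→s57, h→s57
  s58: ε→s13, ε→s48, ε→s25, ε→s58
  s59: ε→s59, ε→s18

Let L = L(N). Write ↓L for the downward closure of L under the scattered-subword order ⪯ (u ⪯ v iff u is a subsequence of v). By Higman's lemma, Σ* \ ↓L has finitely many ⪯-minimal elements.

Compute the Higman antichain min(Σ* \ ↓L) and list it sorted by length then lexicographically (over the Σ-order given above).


min(Σ*\↓L) = [7h3q, 373qqh].

|Q|=60, |F|=19, |δ|=172 (54 ε).
min D↑ (15 st, q0=0, F={10}): 0:q→0,3→1,7→2,h→0 1:q→1,3→1,7→3,h→1 2:q→2,3→4,7→2,h→5 3:q→3,3→6,7→3,h→5 4:q→4,3→4,7→3,h→5 5:q→5,3→7,7→5,h→5 6:q→8,3→6,7→6,h→9 7:q→10,3→7,7→7,h→7 8:q→11,3→8,7→8,h→12 9:q→12,3→7,7→9,h→9 10:q→10,3→10,7→10,h→10 11:q→11,3→11,7→11,h→10 12:q→13,3→7,7→12,h→12 13:q→13,3→14,7→13,h→10 14:q→10,3→14,7→14,h→10 [Hopcroft].
'7h3q': |S_i|=[30, 28, 15, 3, 1] end={s2} rej; 4/4 single-dels accept.
'373qqh': |S_i|=[30, 27, 24, 20, 9, 6, 1] end={s2} — reject; 6/6 del acc.
2 minimals (antichain).


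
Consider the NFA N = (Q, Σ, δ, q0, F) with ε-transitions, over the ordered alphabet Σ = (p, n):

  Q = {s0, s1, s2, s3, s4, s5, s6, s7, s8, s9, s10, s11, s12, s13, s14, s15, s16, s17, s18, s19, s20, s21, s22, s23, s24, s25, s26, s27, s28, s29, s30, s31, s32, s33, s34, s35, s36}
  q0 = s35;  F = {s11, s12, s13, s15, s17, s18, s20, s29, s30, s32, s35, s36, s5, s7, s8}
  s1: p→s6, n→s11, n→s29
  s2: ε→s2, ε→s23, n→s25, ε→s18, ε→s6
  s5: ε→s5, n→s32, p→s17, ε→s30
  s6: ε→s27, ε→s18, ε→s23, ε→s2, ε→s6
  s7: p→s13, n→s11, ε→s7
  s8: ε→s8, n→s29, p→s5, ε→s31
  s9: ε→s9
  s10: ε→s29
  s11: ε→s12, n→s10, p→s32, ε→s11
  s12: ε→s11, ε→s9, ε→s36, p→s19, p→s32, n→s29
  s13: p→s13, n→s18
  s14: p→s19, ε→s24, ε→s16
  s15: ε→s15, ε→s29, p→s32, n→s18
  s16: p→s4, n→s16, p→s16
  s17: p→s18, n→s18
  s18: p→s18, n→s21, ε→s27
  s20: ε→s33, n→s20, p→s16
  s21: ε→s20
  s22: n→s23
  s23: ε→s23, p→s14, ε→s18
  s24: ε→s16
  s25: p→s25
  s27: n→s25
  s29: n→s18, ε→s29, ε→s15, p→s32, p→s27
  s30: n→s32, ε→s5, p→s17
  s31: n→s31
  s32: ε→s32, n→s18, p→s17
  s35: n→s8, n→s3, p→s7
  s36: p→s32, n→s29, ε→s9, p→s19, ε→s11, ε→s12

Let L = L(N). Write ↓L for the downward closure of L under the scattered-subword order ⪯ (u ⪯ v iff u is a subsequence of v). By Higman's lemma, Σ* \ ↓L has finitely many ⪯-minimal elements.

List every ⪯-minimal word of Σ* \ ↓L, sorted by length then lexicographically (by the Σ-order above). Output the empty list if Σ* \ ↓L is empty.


A = [ppnnp, nnnnp, npppnp].

|Q|=37, |F|=15, |δ|=85 (38 ε).
min D↑ (12 st, q0=0, F={11}): 0:p→1,n→2 1:p→3,n→4 2:p→5,n→6 3:p→3,n→7 4:p→8,n→6 5:p→9,n→8 6:p→8,n→7 7:p→7,n→10 8:p→9,n→7 9:p→7,n→7 10:p→11,n→10 11:p→11,n→11 [Hopcroft].
'ppnnp': run [26, 22, 12, 8, 6, 3] end={s16,s25,s4} ∉↓L; 5/5 del acc.
'nnnnp': |S_i|=[26, 23, 14, 9, 7, 3] end={s16,s25,s4} rej; 5/5 single-dels accept.
'npppnp': run [26, 23, 13, 9, 8, 6, 3] end={s16,s25,s4} ∉↓L; 6/6 del acc.
3 minimals (antichain).


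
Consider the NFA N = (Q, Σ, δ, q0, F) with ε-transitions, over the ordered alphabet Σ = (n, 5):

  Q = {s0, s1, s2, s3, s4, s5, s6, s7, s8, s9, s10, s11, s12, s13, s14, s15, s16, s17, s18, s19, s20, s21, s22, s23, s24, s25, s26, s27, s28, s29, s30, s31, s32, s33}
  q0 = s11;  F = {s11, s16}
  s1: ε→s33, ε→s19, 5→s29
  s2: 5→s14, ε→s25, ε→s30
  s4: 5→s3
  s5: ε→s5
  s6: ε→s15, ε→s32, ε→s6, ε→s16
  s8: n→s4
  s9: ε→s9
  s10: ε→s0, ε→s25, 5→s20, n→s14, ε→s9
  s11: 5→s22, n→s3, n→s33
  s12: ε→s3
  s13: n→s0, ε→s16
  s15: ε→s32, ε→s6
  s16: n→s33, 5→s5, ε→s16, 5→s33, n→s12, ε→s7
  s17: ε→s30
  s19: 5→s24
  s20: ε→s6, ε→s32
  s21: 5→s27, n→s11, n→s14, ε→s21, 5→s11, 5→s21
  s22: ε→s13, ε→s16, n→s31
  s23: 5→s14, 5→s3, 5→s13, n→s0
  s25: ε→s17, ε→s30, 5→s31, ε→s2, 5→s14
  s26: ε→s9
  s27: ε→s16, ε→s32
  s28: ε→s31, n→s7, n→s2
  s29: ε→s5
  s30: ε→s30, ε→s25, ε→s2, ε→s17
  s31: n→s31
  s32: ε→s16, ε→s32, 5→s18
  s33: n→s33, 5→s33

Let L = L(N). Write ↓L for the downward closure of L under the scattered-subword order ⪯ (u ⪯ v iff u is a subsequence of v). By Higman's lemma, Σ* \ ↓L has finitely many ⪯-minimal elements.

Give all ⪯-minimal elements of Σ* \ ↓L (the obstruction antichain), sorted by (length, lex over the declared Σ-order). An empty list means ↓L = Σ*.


min(Σ*\↓L) = [n, 55].

|Q|=34, |F|=2, |δ|=72 (39 ε).
min D↑ (3 st, q0=0, F={1}): 0:n→1,5→2 1:n→1,5→1 2:n→1,5→1 (ε-aug+det+¬).
'n': N↓-sim [11, 5] end={s0,s12,s3,s31,s33} — reject; 1/1 del acc.
'55': |S_i|=[11, 10, 2] end={s33,s5} rej; 2/2 single-dels accept.
2 minimals (antichain).


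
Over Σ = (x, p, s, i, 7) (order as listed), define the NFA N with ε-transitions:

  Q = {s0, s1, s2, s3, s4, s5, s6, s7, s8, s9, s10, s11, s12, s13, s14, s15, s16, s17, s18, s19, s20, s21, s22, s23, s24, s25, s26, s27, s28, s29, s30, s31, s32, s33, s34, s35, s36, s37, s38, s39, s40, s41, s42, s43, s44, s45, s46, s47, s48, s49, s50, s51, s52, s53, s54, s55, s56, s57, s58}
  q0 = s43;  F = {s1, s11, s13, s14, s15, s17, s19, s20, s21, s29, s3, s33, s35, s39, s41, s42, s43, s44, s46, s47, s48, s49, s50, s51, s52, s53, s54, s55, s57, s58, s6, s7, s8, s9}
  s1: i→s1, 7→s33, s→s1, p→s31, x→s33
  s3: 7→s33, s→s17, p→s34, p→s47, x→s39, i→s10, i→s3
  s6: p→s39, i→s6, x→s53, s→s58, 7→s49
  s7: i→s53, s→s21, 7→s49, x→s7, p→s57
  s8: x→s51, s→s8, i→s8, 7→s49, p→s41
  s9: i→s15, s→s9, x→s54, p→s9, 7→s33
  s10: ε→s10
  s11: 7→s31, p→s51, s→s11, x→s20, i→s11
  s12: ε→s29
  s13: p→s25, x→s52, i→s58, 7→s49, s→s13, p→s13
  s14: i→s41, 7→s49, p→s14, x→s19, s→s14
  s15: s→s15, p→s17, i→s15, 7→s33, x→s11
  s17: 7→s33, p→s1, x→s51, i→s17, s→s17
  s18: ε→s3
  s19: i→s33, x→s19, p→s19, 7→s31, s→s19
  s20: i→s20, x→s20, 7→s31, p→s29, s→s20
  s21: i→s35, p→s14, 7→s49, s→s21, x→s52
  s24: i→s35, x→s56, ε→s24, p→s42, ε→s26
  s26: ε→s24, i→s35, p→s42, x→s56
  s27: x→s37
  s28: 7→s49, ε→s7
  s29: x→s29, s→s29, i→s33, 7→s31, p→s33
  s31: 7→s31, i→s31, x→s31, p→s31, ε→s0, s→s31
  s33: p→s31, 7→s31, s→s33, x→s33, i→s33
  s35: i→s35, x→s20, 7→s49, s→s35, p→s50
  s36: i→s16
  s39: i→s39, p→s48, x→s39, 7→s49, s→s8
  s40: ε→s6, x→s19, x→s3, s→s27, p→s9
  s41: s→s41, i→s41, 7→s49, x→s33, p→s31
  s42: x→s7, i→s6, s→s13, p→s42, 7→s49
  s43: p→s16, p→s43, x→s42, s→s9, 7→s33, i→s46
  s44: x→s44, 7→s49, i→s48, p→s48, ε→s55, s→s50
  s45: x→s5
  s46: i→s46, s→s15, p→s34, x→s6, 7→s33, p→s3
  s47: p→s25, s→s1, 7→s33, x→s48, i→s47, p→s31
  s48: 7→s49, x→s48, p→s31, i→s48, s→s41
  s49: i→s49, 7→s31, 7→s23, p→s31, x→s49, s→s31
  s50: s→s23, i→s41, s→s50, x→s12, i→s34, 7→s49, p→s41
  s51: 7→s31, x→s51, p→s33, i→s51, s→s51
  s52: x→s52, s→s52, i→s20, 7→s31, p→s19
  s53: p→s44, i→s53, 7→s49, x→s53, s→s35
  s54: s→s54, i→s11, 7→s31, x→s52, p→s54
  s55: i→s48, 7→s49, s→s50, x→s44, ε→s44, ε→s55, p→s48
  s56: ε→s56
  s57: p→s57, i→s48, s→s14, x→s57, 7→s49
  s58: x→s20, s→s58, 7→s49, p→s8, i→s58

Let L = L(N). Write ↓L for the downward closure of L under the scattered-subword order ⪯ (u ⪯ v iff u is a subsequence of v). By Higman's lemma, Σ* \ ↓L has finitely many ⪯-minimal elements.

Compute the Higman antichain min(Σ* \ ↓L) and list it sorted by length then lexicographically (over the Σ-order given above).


min(Σ*\↓L) = [7p, 77, x7s, sx7, ippp, xxpip].

|Q|=59, |F|=34, |δ|=211 (13 ε).
min D↑ (34 st, q0=0, F={12}): 0:x→1,p→0,s→2,i→3,7→4 1:x→5,p→1,s→6,i→7,7→8 2:x→9,p→2,s→2,i→10,7→4 3:x→7,p→11,s→10,i→3,7→4 4:x→4,p→12,s→4,i→4,7→12 5:x→5,p→13,s→14,i→15,7→8 6:x→16,p→6,s→6,i→17,7→8 7:x→15,p→18,s→17,i→7,7→8 8:x→8,p→12,s→12,i→8,7→12 9:x→16,p→9,s→9,i→19,7→12 10:x→19,p→20,s→10,i→10,7→4 11:x→18,p→21,s→20,i→11,7→4 12:x→12,p→12,s→12,i→12,7→12 13:x→13,p→13,s→22,i→23,7→8 14:x→16,p→22,s→14,i→24,7→8 15:x→15,p→25,s→24,i→15,7→8 16:x→16,p→26,s→16,i→27,7→12 17:x→27,p→28,s→17,i→17,7→8 18:x→18,p→23,s→28,i→18,7→8 19:x→27,p→29,s→19,i→19,7→12 20:x→29,p→30,s→20,i→20,7→4 21:x→23,p→12,s→30,i→21,7→4 22:x→26,p→22,s→22,i→31,7→8 23:x→23,p→12,s→31,i→23,7→8 24:x→27,p→32,s→24,i→24,7→8 25:x→25,p→23,s→32,i→23,7→8 26:x→26,p→26,s→26,i→4,7→12 27:x→27,p→33,s→27,i→27,7→12 28:x→29,p→31,s→28,i→28,7→8 29:x→29,p→4,s→29,i→29,7→12 30:x→4,p→12,s→30,i→30,7→4 31:x→4,p→12,s→31,i→31,7→8 32:x→33,p→31,s→32,i→31,7→8 33:x→33,p→4,s→33,i→4,7→12.
'7p': run [42, 5, 2] end={s0,s31} ∉↓L; 2/2 deletions ∈↓L.
'77': run [42, 5, 3] end={s0,s23,s31} ∉↓L; 2/2 del acc.
'x7s': N↓-sim [42, 32, 4, 2] end={s0,s31} rej; 3/3 single-dels accept.
'sx7': N↓-sim [42, 27, 13, 3] end={s0,s23,s31} ∉↓L; 3/3 single-dels accept.
'ippp': |S_i|=[42, 30, 22, 11, 3] end={s0,s25,s31} rej; 4/4 deletions ∈↓L.
'xxpip': |S_i|=[42, 32, 25, 16, 8, 2] end={s0,s31} — reject; 5/5 deletions ∈↓L.
6 minimals (antichain).


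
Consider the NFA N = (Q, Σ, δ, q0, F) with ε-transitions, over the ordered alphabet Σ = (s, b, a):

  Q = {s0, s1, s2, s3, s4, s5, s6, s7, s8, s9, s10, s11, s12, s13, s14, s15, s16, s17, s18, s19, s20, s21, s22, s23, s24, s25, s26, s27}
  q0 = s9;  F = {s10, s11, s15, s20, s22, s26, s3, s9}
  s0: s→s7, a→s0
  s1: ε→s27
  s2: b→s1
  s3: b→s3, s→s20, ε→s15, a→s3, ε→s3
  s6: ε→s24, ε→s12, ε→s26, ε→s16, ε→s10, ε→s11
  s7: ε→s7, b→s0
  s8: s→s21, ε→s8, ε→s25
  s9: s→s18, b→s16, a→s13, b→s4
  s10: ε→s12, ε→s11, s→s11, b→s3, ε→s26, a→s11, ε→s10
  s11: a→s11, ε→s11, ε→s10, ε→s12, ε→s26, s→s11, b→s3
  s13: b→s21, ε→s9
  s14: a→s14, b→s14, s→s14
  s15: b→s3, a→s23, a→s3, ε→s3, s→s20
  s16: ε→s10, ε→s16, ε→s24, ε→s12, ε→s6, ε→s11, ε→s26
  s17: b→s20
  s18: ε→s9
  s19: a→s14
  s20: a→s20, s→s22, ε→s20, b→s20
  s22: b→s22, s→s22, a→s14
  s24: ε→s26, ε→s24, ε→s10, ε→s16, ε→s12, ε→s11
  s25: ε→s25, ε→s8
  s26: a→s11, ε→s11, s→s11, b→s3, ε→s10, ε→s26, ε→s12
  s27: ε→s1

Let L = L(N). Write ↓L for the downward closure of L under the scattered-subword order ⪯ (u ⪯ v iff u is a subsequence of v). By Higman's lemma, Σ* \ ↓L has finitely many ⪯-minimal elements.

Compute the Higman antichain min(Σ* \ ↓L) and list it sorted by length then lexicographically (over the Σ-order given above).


|Q|=28, |F|=8, |δ|=81 (44 ε).
min D↑ (6 st, q0=0, F={5}): 0:s→0,b→1,a→0 1:s→1,b→2,a→1 2:s→3,b→2,a→2 3:s→4,b→3,a→3 4:s→4,b→4,a→5 5:s→5,b→5,a→5 [Hopcroft].
'bbssa': N↓-sim [18, 15, 6, 3, 2, 1] end={s14} — reject; 5/5 del acc.
1 minimals (antichain).

Antichain: [bbssa].


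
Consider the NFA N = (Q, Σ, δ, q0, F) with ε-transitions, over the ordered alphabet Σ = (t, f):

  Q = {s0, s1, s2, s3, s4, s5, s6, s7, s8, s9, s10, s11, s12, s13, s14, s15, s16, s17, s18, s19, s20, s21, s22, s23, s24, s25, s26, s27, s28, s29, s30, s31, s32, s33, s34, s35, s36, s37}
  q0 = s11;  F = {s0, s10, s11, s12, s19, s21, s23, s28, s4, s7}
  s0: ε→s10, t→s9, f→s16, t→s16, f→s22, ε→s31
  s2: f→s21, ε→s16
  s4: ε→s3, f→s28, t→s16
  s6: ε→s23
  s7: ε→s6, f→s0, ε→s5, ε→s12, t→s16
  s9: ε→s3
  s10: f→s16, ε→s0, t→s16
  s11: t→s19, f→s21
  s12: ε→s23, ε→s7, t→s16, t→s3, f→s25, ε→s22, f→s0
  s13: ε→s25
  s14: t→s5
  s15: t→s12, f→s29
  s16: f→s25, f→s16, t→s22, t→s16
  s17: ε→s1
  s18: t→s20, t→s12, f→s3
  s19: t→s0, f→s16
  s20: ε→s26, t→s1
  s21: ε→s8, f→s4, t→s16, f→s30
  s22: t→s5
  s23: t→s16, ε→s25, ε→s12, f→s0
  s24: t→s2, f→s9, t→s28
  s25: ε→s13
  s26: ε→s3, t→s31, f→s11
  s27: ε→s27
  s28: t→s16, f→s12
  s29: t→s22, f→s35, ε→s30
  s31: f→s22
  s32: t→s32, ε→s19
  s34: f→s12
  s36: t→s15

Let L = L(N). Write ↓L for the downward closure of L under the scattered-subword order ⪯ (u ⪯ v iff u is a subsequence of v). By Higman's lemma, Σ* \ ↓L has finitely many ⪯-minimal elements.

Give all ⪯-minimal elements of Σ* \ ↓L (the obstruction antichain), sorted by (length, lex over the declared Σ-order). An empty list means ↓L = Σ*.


Antichain: [tf, ft, ttt, ffffff].

|Q|=38, |F|=10, |δ|=73 (24 ε).
min D↑ (8 st, q0=0, F={4}): 0:t→1,f→2 1:t→3,f→4 2:t→4,f→5 3:t→4,f→4 4:t→4,f→4 5:t→4,f→6 6:t→4,f→7 7:t→4,f→3.
'tf': run [21, 11, 5] end={s13,s16,s22,s25,s5} ∉↓L; 2/2 deletions ∈↓L.
'ft': |S_i|=[21, 19, 7] end={s13,s16,s22,s25,s3,s5,s9} ∉↓L; 2/2 deletions ∈↓L.
'ttt': |S_i|=[21, 11, 10, 7] end={s13,s16,s22,s25,s3,s5,s9} rej; 3/3 deletions ∈↓L.
'ffffff': N↓-sim [21, 19, 17, 15, 14, 10, 5] end={s13,s16,s22,s25,s5} ∉↓L; 6/6 deletions ∈↓L.
4 words, ⪯-incomp.


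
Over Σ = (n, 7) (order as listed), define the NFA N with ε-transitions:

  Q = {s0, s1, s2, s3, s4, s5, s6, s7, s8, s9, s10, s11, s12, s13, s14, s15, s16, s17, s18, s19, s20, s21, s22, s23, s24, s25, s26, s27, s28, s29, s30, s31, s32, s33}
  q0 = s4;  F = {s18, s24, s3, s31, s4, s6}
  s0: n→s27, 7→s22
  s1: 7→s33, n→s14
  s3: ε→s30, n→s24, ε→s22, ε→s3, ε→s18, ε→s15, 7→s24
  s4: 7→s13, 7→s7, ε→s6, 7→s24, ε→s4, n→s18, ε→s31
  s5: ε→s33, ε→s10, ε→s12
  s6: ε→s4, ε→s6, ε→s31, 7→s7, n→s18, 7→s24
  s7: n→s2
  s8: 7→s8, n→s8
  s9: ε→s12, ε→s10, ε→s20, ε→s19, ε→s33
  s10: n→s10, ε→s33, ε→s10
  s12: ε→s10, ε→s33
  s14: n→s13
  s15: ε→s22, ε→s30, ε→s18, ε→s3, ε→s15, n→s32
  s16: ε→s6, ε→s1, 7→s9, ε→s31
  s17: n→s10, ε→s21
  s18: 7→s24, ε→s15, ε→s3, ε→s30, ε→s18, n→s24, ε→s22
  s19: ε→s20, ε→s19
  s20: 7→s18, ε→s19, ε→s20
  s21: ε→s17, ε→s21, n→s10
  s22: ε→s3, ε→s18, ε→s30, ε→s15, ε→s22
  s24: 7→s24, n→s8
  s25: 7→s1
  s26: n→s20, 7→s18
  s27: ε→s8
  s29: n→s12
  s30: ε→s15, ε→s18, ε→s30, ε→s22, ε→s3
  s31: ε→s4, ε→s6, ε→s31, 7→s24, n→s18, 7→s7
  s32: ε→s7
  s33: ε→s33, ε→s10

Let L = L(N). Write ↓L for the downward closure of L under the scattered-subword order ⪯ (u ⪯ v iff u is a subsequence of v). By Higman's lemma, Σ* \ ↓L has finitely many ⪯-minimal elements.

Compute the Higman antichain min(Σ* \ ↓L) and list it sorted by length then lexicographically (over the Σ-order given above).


|Q|=34, |F|=6, |δ|=94 (60 ε).
min D↑ (4 st, q0=0, F={3}): 0:n→1,7→2 1:n→2,7→2 2:n→3,7→2 3:n→3,7→3 [Hopcroft].
'7n': N↓-sim [14, 5, 2] end={s2,s8} rej; 2/2 del acc.
'nnn': |S_i|=[14, 10, 5, 2] end={s2,s8} — reject; 3/3 del acc.
2 words, ⪯-incomp.

min(Σ*\↓L) = [7n, nnn].


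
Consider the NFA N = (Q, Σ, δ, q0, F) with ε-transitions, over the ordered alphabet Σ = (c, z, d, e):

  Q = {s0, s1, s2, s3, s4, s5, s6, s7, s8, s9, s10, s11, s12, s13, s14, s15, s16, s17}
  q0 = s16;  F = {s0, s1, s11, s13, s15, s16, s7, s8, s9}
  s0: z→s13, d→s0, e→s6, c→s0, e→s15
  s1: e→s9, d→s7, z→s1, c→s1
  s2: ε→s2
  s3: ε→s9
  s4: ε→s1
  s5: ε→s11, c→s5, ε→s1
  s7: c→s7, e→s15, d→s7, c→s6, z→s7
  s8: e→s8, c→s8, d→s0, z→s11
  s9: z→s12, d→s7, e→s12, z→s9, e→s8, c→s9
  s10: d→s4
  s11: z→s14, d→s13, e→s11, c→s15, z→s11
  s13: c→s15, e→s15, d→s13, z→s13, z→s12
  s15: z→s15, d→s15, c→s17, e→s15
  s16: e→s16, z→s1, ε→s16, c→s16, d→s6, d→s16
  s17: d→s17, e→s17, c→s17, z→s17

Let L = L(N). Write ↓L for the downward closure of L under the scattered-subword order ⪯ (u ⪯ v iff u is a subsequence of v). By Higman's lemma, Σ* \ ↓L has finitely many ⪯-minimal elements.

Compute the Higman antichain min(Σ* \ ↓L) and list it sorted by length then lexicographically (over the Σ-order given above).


A = [zdec, zeezcc].

|Q|=18, |F|=9, |δ|=55 (6 ε).
min D↑ (10 st, q0=0, F={6}): 0:c→0,z→1,d→0,e→0 1:c→1,z→1,d→2,e→3 2:c→2,z→2,d→2,e→4 3:c→3,z→3,d→2,e→5 4:c→6,z→4,d→4,e→4 5:c→5,z→7,d→8,e→5 6:c→6,z→6,d→6,e→6 7:c→4,z→7,d→9,e→7 8:c→8,z→9,d→8,e→4 9:c→4,z→9,d→9,e→4.
'zdec': |S_i|=[13, 12, 7, 3, 1] end={s17} ∉↓L; 4/4 del acc.
'zeezcc': run [13, 12, 11, 9, 6, 2, 1] end={s17} — reject; 6/6 del acc.
2 minimals (antichain).


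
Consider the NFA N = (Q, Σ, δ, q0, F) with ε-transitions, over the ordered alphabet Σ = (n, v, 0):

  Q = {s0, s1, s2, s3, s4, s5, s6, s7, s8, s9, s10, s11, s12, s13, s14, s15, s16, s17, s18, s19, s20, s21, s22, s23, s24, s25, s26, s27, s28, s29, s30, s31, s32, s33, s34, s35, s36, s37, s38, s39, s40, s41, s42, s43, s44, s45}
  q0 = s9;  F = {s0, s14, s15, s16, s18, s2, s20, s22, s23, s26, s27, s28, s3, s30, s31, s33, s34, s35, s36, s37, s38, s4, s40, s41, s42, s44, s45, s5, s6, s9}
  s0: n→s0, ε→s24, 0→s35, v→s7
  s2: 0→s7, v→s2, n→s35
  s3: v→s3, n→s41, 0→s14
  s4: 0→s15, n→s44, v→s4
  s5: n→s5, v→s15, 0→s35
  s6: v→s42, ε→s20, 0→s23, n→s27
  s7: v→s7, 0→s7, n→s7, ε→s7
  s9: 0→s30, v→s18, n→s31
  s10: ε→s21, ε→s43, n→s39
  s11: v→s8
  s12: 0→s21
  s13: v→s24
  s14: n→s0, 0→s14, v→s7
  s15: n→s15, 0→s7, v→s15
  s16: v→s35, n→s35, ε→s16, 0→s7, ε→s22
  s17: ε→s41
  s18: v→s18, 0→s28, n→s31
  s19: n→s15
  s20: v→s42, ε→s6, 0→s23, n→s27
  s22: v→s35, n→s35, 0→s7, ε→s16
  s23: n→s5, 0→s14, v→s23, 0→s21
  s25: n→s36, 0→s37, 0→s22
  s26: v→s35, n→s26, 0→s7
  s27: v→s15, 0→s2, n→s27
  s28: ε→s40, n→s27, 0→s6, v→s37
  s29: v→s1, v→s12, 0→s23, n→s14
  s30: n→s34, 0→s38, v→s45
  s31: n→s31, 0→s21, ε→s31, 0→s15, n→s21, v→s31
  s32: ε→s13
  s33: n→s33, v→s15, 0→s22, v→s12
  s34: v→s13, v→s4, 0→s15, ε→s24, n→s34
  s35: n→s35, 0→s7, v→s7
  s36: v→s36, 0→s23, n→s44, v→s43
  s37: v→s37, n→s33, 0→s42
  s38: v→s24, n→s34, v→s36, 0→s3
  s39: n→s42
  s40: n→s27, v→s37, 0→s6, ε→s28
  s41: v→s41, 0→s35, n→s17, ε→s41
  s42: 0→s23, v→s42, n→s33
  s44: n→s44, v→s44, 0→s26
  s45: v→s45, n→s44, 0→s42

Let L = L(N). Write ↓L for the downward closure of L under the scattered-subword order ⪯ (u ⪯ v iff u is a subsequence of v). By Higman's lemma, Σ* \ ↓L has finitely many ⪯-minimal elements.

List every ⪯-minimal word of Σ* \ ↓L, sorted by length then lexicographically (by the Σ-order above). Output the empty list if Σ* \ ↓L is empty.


|Q|=46, |F|=30, |δ|=129 (16 ε).
min D↑ (28 st, q0=0, F={9}): 0:n→1,v→2,0→3 1:n→1,v→1,0→4 2:n→1,v→2,0→5 3:n→6,v→7,0→8 4:n→4,v→4,0→9 5:n→10,v→11,0→12 6:n→6,v→13,0→4 7:n→14,v→7,0→15 8:n→6,v→16,0→17 9:n→9,v→9,0→9 10:n→10,v→4,0→18 11:n→19,v→11,0→15 12:n→10,v→15,0→20 13:n→14,v→13,0→4 14:n→14,v→14,0→21 15:n→19,v→15,0→20 16:n→14,v→16,0→20 17:n→22,v→17,0→23 18:n→24,v→18,0→9 19:n→19,v→4,0→25 20:n→26,v→20,0→23 21:n→21,v→24,0→9 22:n→22,v→22,0→24 23:n→27,v→9,0→23 24:n→24,v→9,0→9 25:n→24,v→24,0→9 26:n→26,v→4,0→24 27:n→27,v→9,0→24.
'n00': |S_i|=[37, 21, 8, 1] end={s7} — reject; 3/3 del acc.
'v0nv0': |S_i|=[37, 33, 22, 14, 6, 2] end={s21,s7} rej; 5/5 deletions ∈↓L.
'0000v': N↓-sim [37, 34, 29, 16, 6, 1] end={s7} — reject; 5/5 single-dels accept.
'v0n0nv': |S_i|=[37, 33, 22, 14, 6, 2, 1] end={s7} — reject; 6/6 single-dels accept.
'0vn0vv': |S_i|=[37, 34, 26, 15, 6, 2, 1] end={s7} — reject; 6/6 single-dels accept.
5 minimals (antichain).

Antichain: [n00, v0nv0, 0000v, v0n0nv, 0vn0vv].


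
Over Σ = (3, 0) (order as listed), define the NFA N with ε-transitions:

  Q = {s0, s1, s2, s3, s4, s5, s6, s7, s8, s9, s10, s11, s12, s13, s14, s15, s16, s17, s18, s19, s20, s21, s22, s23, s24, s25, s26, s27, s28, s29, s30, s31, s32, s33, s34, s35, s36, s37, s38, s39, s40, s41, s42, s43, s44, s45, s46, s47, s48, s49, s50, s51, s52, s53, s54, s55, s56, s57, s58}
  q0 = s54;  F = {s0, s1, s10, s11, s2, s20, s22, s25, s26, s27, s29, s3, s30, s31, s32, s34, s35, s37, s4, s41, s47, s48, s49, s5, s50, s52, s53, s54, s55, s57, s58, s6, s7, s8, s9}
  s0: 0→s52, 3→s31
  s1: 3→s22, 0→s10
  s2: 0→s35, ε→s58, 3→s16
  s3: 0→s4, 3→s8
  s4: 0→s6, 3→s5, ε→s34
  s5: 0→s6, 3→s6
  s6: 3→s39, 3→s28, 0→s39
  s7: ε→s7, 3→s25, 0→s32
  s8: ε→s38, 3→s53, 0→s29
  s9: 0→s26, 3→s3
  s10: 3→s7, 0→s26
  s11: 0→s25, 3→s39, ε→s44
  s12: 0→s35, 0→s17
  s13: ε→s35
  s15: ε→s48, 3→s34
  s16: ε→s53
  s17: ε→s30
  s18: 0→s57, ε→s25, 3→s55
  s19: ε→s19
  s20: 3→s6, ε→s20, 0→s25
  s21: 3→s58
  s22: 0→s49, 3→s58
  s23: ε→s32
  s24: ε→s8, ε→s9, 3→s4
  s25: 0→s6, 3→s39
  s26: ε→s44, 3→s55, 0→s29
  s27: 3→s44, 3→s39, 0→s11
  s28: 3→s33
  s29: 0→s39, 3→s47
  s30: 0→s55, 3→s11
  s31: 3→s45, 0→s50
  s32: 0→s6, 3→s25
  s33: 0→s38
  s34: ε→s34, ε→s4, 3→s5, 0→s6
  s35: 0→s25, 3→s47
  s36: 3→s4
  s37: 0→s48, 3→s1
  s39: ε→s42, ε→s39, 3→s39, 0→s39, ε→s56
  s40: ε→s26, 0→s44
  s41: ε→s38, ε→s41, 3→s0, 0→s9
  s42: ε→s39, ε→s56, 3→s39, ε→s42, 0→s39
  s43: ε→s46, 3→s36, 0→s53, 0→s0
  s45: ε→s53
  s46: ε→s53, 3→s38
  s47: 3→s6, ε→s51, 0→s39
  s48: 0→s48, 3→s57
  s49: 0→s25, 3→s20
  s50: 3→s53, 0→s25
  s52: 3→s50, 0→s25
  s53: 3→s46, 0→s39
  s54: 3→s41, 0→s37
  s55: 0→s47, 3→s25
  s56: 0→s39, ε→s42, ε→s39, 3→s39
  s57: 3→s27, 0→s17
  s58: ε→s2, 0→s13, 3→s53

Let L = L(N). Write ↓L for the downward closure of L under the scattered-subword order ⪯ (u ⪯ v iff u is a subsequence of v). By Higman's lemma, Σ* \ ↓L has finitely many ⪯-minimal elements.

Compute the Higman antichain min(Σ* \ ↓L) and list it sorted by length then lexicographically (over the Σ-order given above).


|Q|=59, |F|=35, |δ|=127 (34 ε).
min D↑ (34 st, q0=0, F={26}): 0:3→1,0→2 1:3→3,0→4 2:3→5,0→6 3:3→7,0→8 4:3→9,0→10 5:3→11,0→12 6:3→13,0→6 7:3→14,0→15 8:3→15,0→16 9:3→17,0→18 10:3→19,0→20 11:3→21,0→22 12:3→23,0→10 13:3→24,0→25 14:3→14,0→26 15:3→14,0→16 16:3→26,0→27 17:3→14,0→20 18:3→28,0→27 19:3→16,0→29 20:3→29,0→26 21:3→14,0→30 22:3→31,0→16 23:3→16,0→32 24:3→26,0→33 25:3→33,0→19 26:3→26,0→26 27:3→26,0→26 28:3→27,0→27 29:3→27,0→26 30:3→29,0→16 31:3→27,0→16 32:3→16,0→27 33:3→26,0→16 [Hopcroft].
'33330': |S_i|=[48, 45, 37, 25, 13, 4] end={s38,s39,s42,s56} ∉↓L; 5/5 deletions ∈↓L.
'33003': |S_i|=[48, 45, 37, 25, 8, 6] end={s28,s33,s38,s39,s42,s56} ∉↓L; 5/5 deletions ∈↓L.
'30000': |S_i|=[48, 45, 34, 18, 10, 4] end={s38,s39,s42,s56} ∉↓L; 5/5 del acc.
'00333': |S_i|=[48, 43, 30, 21, 11, 7] end={s28,s33,s38,s39,s42,s44,s56} rej; 5/5 deletions ∈↓L.
'303300': run [48, 45, 34, 25, 15, 10, 4] end={s38,s39,s42,s56} ∉↓L; 6/6 single-dels accept.
5 minimals (antichain).

A = [33330, 33003, 30000, 00333, 303300].


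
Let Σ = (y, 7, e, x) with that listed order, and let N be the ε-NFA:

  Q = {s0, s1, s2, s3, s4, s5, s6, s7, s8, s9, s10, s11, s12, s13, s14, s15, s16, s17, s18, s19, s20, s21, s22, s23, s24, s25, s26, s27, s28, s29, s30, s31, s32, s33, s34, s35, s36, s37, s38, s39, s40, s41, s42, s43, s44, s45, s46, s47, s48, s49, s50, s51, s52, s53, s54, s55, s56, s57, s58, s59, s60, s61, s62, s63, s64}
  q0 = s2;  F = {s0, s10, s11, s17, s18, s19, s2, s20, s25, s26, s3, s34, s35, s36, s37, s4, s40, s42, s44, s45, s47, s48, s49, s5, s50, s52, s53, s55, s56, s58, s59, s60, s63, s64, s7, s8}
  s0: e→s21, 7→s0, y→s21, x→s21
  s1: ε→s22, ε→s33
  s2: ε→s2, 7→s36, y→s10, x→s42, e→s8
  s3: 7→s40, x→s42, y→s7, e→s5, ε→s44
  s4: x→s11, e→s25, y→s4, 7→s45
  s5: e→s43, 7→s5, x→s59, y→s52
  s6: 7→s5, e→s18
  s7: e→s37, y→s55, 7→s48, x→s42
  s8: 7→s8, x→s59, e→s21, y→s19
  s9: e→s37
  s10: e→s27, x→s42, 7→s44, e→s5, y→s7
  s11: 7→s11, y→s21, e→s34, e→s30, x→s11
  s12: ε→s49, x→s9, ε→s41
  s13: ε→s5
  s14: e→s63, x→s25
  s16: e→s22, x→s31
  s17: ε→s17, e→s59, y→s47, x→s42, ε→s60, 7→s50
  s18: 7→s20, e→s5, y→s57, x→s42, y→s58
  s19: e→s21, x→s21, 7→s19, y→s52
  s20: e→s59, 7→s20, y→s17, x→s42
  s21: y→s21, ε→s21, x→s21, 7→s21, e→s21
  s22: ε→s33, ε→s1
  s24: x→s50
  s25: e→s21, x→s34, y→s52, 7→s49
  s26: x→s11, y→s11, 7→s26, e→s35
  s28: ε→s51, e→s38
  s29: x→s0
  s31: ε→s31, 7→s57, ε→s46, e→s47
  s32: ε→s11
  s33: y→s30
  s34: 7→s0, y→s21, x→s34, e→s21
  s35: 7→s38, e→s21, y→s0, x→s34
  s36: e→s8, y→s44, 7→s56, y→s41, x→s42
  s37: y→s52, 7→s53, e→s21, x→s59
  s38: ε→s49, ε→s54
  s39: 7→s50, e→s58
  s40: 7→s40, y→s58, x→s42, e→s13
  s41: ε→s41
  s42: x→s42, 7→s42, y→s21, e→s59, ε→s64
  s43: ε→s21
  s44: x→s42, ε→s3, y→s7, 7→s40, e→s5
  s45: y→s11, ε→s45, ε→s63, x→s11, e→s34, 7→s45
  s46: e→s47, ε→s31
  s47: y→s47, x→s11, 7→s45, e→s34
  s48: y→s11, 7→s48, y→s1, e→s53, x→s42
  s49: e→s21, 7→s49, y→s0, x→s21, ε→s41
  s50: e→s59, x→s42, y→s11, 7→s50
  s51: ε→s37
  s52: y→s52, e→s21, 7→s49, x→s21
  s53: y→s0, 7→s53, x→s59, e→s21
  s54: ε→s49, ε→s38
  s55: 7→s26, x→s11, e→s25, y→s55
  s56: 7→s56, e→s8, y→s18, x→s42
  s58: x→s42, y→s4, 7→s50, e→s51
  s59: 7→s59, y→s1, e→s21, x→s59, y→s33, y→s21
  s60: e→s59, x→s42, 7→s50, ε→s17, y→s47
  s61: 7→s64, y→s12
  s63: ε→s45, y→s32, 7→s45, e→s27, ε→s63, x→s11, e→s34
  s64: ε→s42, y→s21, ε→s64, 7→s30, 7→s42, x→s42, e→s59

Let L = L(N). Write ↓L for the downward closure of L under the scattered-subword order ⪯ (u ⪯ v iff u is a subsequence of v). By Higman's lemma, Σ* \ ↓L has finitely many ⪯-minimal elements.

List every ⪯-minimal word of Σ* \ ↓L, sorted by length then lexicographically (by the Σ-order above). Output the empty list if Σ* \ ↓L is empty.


|Q|=65, |F|=36, |δ|=210 (34 ε).
min D↑ (33 st, q0=0, F={10}): 0:y→1,7→2,e→3,x→4 1:y→5,7→6,e→7,x→4 2:y→6,7→8,e→3,x→4 3:y→9,7→3,e→10,x→11 4:y→10,7→4,e→11,x→4 5:y→12,7→13,e→14,x→4 6:y→5,7→15,e→7,x→4 7:y→16,7→7,e→10,x→11 8:y→17,7→8,e→3,x→4 9:y→16,7→9,e→10,x→10 10:y→10,7→10,e→10,x→10 11:y→10,7→11,e→10,x→11 12:y→12,7→18,e→19,x→20 13:y→20,7→13,e→21,x→4 14:y→16,7→21,e→10,x→11 15:y→22,7→15,e→7,x→4 16:y→16,7→23,e→10,x→10 17:y→22,7→24,e→7,x→4 18:y→20,7→18,e→25,x→20 19:y→16,7→23,e→10,x→26 20:y→10,7→20,e→26,x→20 21:y→27,7→21,e→10,x→11 22:y→28,7→29,e→14,x→4 23:y→27,7→23,e→10,x→10 24:y→30,7→24,e→11,x→4 25:y→27,7→23,e→10,x→26 26:y→10,7→27,e→10,x→26 27:y→10,7→27,e→10,x→10 28:y→28,7→31,e→19,x→20 29:y→20,7→29,e→11,x→4 30:y→32,7→29,e→11,x→4 31:y→20,7→31,e→26,x→20 32:y→32,7→31,e→26,x→20 [Hopcroft].
'ee': N↓-sim [50, 24, 2] end={s21,s43} — reject; 2/2 del acc.
'xy': N↓-sim [50, 11, 5] end={s1,s21,s22,s30,s33} ∉↓L; 2/2 del acc.
'eyx': N↓-sim [50, 24, 10, 1] end={s21} — reject; 3/3 single-dels accept.
'yy7yy': |S_i|=[50, 46, 36, 24, 9, 2] end={s21,s30} rej; 5/5 del acc.
'yyye7x': |S_i|=[50, 46, 36, 23, 12, 6, 1] end={s21} ∉↓L; 6/6 del acc.
'77y7ey': run [50, 48, 43, 34, 27, 10, 5] end={s1,s21,s22,s30,s33} — reject; 6/6 single-dels accept.
6 obstructions.

min(Σ*\↓L) = [ee, xy, eyx, yy7yy, yyye7x, 77y7ey].
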